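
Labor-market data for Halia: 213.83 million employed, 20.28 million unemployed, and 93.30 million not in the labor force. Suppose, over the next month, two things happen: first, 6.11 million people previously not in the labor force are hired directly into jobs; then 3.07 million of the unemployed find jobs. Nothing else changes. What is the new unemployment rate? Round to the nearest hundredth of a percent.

New unemployment rate ≈ 7.16%.

Initially, labor force = 213.83 + 20.28 = 234.11 million, so u = 20.28/234.11 = 8.66%.
After the first change, employed and labor force both rise by 6.11; unemployed unchanged → E = 219.94, U = 20.28, labor force = 240.22 million.
After the second change, unemployed falls and employed rises by 3.07; labor force unchanged → E = 223.01, U = 17.21, labor force = 240.22 million.
New unemployment rate = 17.21 / 240.22 = 7.16%.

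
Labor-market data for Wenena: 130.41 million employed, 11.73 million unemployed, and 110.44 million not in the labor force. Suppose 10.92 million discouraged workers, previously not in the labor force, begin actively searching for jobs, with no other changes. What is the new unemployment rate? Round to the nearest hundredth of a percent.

New unemployment rate ≈ 14.80%.

Initially, labor force = 130.41 + 11.73 = 142.14 million, so u = 11.73/142.14 = 8.25%.
After the change, unemployed and labor force both rise by 10.92 → E = 130.41, U = 22.65, labor force = 153.06 million.
New unemployment rate = 22.65 / 153.06 = 14.80%.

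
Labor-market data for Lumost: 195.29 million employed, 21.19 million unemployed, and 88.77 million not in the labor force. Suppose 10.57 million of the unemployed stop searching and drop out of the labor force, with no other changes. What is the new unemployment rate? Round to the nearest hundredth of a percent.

Initially, labor force = 195.29 + 21.19 = 216.48 million, so u = 21.19/216.48 = 9.79%.
After the change, unemployed and labor force both fall by 10.57 → E = 195.29, U = 10.62, labor force = 205.91 million.
New unemployment rate = 10.62 / 205.91 = 5.16%.

New unemployment rate ≈ 5.16%.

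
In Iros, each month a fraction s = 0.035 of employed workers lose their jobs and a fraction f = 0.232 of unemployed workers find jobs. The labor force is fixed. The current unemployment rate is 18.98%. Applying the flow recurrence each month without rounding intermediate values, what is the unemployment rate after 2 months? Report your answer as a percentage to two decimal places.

With a fixed labor force, u_{t+1} = u_t + s·(1−u_t) − f·u_t = u_t·(1−s−f) + s.
Here 1−s−f = 0.733 and s = 0.035.
u_1 = 0.189800 × 0.733 + 0.035 = 0.174123.
u_2 = 0.174123 × 0.733 + 0.035 = 0.162632.

Unemployment rate after two months ≈ 16.26%.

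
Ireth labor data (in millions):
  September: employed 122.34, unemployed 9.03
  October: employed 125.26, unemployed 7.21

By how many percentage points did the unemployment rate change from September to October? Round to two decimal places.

September: labor force = 122.34 + 9.03 = 131.37; u = 9.03/131.37 = 6.87%.
October: labor force = 125.26 + 7.21 = 132.47; u = 7.21/132.47 = 5.44%.
Change = 5.44% − 6.87% = −1.43 pp.

The unemployment rate changed by −1.43 percentage points.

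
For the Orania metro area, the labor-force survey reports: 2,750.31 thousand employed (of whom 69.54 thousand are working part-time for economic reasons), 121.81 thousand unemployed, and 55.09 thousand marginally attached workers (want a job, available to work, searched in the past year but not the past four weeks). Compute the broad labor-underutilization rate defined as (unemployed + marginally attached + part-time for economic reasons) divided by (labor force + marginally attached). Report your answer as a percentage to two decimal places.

Labor force = 2,750.31 + 121.81 = 2,872.12 thousand.
Numerator = 121.81 + 55.09 + 69.54 = 246.44 thousand.
Denominator = 2,872.12 + 55.09 = 2,927.21 thousand.
Broad rate = 246.44 / 2,927.21 = 8.42%.

Broad underutilization rate ≈ 8.42%.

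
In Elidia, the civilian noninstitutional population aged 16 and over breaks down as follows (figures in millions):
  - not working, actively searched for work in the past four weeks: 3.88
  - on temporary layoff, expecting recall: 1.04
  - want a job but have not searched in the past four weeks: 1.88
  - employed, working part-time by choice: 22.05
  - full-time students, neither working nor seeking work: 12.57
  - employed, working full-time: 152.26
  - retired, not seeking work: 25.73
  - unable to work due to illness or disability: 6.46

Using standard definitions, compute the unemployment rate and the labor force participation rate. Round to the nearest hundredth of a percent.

Employed = 22.05 + 152.26 = 174.31 million.
Unemployed = 3.88 + 1.04 = 4.92 million (jobless and actively searching, or on temporary layoff).
Labor force = 174.31 + 4.92 = 179.23 million.
Not in labor force = 1.88 + 12.57 + 25.73 + 6.46 = 46.64 million (those not working and not actively searching are outside the labor force — including those who want a job but have given up searching).
Civilian working-age population = 179.23 + 46.64 = 225.87 million.
Unemployment rate = 4.92 / 179.23 = 2.75%.
Labor force participation rate = 179.23 / 225.87 = 79.35%.

Unemployment rate ≈ 2.75%; labor force participation rate ≈ 79.35%.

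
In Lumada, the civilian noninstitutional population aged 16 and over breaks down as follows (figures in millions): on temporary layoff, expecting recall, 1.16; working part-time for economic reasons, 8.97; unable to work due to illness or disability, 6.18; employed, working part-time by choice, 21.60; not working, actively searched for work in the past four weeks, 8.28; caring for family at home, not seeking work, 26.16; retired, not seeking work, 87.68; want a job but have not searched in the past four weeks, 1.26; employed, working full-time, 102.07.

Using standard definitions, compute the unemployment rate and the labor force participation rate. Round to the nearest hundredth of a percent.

Unemployment rate ≈ 6.64%; labor force participation rate ≈ 53.95%.

Employed = 8.97 + 21.60 + 102.07 = 132.64 million (anyone who worked, including part-time for economic reasons, counts as employed).
Unemployed = 1.16 + 8.28 = 9.44 million (jobless and actively searching, or on temporary layoff).
Labor force = 132.64 + 9.44 = 142.08 million.
Not in labor force = 6.18 + 26.16 + 87.68 + 1.26 = 121.28 million (those not working and not actively searching are outside the labor force — including those who want a job but have given up searching).
Civilian working-age population = 142.08 + 121.28 = 263.36 million.
Unemployment rate = 9.44 / 142.08 = 6.64%.
Labor force participation rate = 142.08 / 263.36 = 53.95%.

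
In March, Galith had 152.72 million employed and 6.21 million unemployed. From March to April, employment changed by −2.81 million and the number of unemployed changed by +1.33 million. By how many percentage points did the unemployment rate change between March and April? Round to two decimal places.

March: labor force = 152.72 + 6.21 = 158.93; u = 6.21/158.93 = 3.91%.
April: labor force = 149.91 + 7.54 = 157.45; u = 7.54/157.45 = 4.79%.
Change = 4.79% − 3.91% = +0.88 pp.

The unemployment rate changed by +0.88 percentage points.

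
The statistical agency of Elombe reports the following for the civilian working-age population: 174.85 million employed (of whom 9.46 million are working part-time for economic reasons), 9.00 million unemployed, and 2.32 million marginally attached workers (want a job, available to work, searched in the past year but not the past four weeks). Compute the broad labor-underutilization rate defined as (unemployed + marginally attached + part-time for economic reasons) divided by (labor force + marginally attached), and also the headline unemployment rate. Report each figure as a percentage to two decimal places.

Labor force = 174.85 + 9.00 = 183.85 million.
Numerator = 9.00 + 2.32 + 9.46 = 20.78 million.
Denominator = 183.85 + 2.32 = 186.17 million.
Broad rate = 20.78 / 186.17 = 11.16%.
Headline unemployment rate = 9.00 / 183.85 = 4.90%.

Broad underutilization rate ≈ 11.16%; headline unemployment rate ≈ 4.90%.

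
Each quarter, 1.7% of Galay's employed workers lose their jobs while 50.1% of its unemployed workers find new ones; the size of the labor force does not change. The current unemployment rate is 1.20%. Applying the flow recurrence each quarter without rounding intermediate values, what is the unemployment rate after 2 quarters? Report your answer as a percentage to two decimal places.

With a fixed labor force, u_{t+1} = u_t + s·(1−u_t) − f·u_t = u_t·(1−s−f) + s.
Here 1−s−f = 0.482 and s = 0.017.
u_1 = 0.012000 × 0.482 + 0.017 = 0.022784.
u_2 = 0.022784 × 0.482 + 0.017 = 0.027982.

Unemployment rate after two quarters ≈ 2.80%.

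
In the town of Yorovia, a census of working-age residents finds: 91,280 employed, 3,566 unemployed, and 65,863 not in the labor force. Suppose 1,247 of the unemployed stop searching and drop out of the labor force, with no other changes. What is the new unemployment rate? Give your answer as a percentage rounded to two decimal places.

New unemployment rate ≈ 2.48%.

Initially, labor force = 91,280 + 3,566 = 94,846, so u = 3,566/94,846 = 3.76%.
After the change, unemployed and labor force both fall by 1,247 → E = 91,280, U = 2,319, labor force = 93,599.
New unemployment rate = 2,319 / 93,599 = 2.48%.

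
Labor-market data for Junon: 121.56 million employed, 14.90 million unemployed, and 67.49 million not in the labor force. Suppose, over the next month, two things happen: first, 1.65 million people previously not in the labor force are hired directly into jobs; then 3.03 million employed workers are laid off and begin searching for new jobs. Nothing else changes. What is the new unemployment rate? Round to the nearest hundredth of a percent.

New unemployment rate ≈ 12.98%.

Initially, labor force = 121.56 + 14.90 = 136.46 million, so u = 14.90/136.46 = 10.92%.
After the first change, employed and labor force both rise by 1.65; unemployed unchanged → E = 123.21, U = 14.90, labor force = 138.11 million.
After the second change, employed falls and unemployed rises by 3.03; labor force unchanged → E = 120.18, U = 17.93, labor force = 138.11 million.
New unemployment rate = 17.93 / 138.11 = 12.98%.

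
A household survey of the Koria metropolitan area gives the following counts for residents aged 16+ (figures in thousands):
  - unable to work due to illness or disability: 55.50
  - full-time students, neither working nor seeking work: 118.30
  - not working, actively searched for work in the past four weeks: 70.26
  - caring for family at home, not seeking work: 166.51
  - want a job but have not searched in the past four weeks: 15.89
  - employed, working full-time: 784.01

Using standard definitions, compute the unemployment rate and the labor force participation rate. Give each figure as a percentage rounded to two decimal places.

Unemployment rate ≈ 8.22%; labor force participation rate ≈ 70.57%.

Employed = 784.01 thousand.
Unemployed = 70.26 thousand.
Labor force = 784.01 + 70.26 = 854.27 thousand.
Not in labor force = 55.50 + 118.30 + 166.51 + 15.89 = 356.20 thousand (those not working and not actively searching are outside the labor force — including those who want a job but have given up searching).
Civilian working-age population = 854.27 + 356.20 = 1,210.47 thousand.
Unemployment rate = 70.26 / 854.27 = 8.22%.
Labor force participation rate = 854.27 / 1,210.47 = 70.57%.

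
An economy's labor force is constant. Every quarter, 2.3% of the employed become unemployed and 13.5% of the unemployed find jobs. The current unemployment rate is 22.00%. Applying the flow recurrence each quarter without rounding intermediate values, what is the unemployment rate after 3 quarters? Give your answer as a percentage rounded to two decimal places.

With a fixed labor force, u_{t+1} = u_t + s·(1−u_t) − f·u_t = u_t·(1−s−f) + s.
Here 1−s−f = 0.842 and s = 0.023.
u_1 = 0.220000 × 0.842 + 0.023 = 0.208240.
u_2 = 0.208240 × 0.842 + 0.023 = 0.198338.
u_3 = 0.198338 × 0.842 + 0.023 = 0.190001.

Unemployment rate after three quarters ≈ 19.00%.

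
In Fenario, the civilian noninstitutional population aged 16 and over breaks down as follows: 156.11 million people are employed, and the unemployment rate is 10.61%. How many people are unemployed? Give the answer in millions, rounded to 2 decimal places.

About 18.53 million are unemployed.

Let U be the number unemployed. The labor force is E + U, and U/(E+U) = 0.1061.
So U = 0.1061 × 156.11 / (1 − 0.1061) = 16.5633 / 0.8939 ≈ 18.53 million.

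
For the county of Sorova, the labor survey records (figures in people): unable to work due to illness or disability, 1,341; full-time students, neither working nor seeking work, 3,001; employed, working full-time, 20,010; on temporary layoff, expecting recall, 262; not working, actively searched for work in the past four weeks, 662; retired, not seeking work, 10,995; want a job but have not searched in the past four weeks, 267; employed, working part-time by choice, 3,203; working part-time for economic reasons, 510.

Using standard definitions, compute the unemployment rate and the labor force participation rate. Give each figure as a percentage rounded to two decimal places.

Unemployment rate ≈ 3.75%; labor force participation rate ≈ 61.23%.

Employed = 20,010 + 3,203 + 510 = 23,723 (anyone who worked, including part-time for economic reasons, counts as employed).
Unemployed = 262 + 662 = 924 (jobless and actively searching, or on temporary layoff).
Labor force = 23,723 + 924 = 24,647.
Not in labor force = 1,341 + 3,001 + 10,995 + 267 = 15,604 (those not working and not actively searching are outside the labor force — including those who want a job but have given up searching).
Civilian working-age population = 24,647 + 15,604 = 40,251.
Unemployment rate = 924 / 24,647 = 3.75%.
Labor force participation rate = 24,647 / 40,251 = 61.23%.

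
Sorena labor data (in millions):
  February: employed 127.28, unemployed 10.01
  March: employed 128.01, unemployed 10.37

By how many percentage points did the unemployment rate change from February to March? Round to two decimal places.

The unemployment rate changed by +0.20 percentage points.

February: labor force = 127.28 + 10.01 = 137.29; u = 10.01/137.29 = 7.29%.
March: labor force = 128.01 + 10.37 = 138.38; u = 10.37/138.38 = 7.49%.
Change = 7.49% − 7.29% = +0.20 pp.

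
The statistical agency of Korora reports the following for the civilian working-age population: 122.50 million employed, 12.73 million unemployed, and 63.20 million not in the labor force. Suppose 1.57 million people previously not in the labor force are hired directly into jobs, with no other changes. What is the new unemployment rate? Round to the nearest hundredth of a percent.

Initially, labor force = 122.50 + 12.73 = 135.23 million, so u = 12.73/135.23 = 9.41%.
After the change, employed and labor force both rise by 1.57; unemployed unchanged → E = 124.07, U = 12.73, labor force = 136.80 million.
New unemployment rate = 12.73 / 136.80 = 9.31%.

New unemployment rate ≈ 9.31%.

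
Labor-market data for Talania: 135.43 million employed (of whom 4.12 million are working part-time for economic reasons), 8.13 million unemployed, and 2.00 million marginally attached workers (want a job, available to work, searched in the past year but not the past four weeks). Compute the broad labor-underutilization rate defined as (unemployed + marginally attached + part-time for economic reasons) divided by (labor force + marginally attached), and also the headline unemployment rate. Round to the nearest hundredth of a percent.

Labor force = 135.43 + 8.13 = 143.56 million.
Numerator = 8.13 + 2.00 + 4.12 = 14.25 million.
Denominator = 143.56 + 2.00 = 145.56 million.
Broad rate = 14.25 / 145.56 = 9.79%.
Headline unemployment rate = 8.13 / 143.56 = 5.66%.

Broad underutilization rate ≈ 9.79%; headline unemployment rate ≈ 5.66%.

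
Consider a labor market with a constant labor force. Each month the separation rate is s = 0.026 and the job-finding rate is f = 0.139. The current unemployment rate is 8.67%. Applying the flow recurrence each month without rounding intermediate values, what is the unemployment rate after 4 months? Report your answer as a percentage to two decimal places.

Unemployment rate after four months ≈ 12.31%.

With a fixed labor force, u_{t+1} = u_t + s·(1−u_t) − f·u_t = u_t·(1−s−f) + s.
Here 1−s−f = 0.835 and s = 0.026.
u_1 = 0.086700 × 0.835 + 0.026 = 0.098394.
u_2 = 0.098394 × 0.835 + 0.026 = 0.108159.
u_3 = 0.108159 × 0.835 + 0.026 = 0.116313.
u_4 = 0.116313 × 0.835 + 0.026 = 0.123121.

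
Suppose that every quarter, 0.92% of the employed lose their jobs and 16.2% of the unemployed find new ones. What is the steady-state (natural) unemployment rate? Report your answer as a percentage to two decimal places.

Steady-state unemployment rate ≈ 5.37%.

At steady state the flows balance: s·E = f·U, so U/(E+U) = s/(s+f).
u* = 0.92 / (0.92 + 16.2) = 0.92 / 17.12 = 5.37%.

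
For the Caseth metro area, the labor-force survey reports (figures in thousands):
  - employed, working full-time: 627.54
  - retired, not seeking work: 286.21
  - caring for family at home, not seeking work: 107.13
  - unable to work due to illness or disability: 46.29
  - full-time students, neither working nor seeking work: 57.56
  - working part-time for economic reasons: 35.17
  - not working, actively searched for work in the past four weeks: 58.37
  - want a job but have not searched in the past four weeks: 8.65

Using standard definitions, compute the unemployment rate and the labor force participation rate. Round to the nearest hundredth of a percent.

Employed = 627.54 + 35.17 = 662.71 thousand (anyone who worked, including part-time for economic reasons, counts as employed).
Unemployed = 58.37 thousand.
Labor force = 662.71 + 58.37 = 721.08 thousand.
Not in labor force = 286.21 + 107.13 + 46.29 + 57.56 + 8.65 = 505.84 thousand (those not working and not actively searching are outside the labor force — including those who want a job but have given up searching).
Civilian working-age population = 721.08 + 505.84 = 1,226.92 thousand.
Unemployment rate = 58.37 / 721.08 = 8.09%.
Labor force participation rate = 721.08 / 1,226.92 = 58.77%.

Unemployment rate ≈ 8.09%; labor force participation rate ≈ 58.77%.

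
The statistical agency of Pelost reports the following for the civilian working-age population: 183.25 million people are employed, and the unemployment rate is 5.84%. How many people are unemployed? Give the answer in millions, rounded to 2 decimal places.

About 11.37 million are unemployed.

Let U be the number unemployed. The labor force is E + U, and U/(E+U) = 0.0584.
So U = 0.0584 × 183.25 / (1 − 0.0584) = 10.7018 / 0.9416 ≈ 11.37 million.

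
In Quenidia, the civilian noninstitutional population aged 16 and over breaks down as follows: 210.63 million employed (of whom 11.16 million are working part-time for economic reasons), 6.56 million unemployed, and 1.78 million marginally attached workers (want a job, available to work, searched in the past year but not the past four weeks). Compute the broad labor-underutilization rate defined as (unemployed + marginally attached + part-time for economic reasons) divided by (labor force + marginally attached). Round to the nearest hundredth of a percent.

Broad underutilization rate ≈ 8.91%.

Labor force = 210.63 + 6.56 = 217.19 million.
Numerator = 6.56 + 1.78 + 11.16 = 19.50 million.
Denominator = 217.19 + 1.78 = 218.97 million.
Broad rate = 19.50 / 218.97 = 8.91%.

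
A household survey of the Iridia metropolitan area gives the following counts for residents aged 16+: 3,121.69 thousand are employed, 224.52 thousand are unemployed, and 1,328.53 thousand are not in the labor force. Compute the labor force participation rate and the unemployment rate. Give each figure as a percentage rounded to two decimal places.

Labor force = employed + unemployed = 3,121.69 + 224.52 = 3,346.21 thousand.
Working-age population = 3,346.21 + 1,328.53 = 4,674.74 thousand.
Unemployment rate = 224.52 / 3,346.21 = 6.71%.
Labor force participation rate = 3,346.21 / 4,674.74 = 71.58%.

Labor force participation rate ≈ 71.58%; unemployment rate ≈ 6.71%.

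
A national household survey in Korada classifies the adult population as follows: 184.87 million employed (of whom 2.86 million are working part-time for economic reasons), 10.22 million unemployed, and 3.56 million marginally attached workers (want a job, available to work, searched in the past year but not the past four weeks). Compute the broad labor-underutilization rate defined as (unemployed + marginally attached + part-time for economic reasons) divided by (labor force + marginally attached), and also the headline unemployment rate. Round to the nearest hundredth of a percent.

Broad underutilization rate ≈ 8.38%; headline unemployment rate ≈ 5.24%.

Labor force = 184.87 + 10.22 = 195.09 million.
Numerator = 10.22 + 3.56 + 2.86 = 16.64 million.
Denominator = 195.09 + 3.56 = 198.65 million.
Broad rate = 16.64 / 198.65 = 8.38%.
Headline unemployment rate = 10.22 / 195.09 = 5.24%.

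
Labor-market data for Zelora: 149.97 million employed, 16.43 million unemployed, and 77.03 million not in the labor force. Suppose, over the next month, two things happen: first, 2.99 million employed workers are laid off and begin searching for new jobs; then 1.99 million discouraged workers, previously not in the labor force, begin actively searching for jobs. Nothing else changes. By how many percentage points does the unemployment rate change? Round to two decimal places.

The unemployment rate changes by +2.84 percentage points.

Initially, labor force = 149.97 + 16.43 = 166.40 million, so u = 16.43/166.40 = 9.87%.
After the first change, employed falls and unemployed rises by 2.99; labor force unchanged → E = 146.98, U = 19.42, labor force = 166.40 million.
After the second change, unemployed and labor force both rise by 1.99 → E = 146.98, U = 21.41, labor force = 168.39 million.
New unemployment rate = 21.41 / 168.39 = 12.71%.
Change = 12.71% − 9.87% = +2.84 percentage points.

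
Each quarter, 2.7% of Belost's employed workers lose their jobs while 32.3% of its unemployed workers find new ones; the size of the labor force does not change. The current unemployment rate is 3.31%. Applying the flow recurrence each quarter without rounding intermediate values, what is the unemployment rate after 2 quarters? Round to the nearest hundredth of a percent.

Unemployment rate after two quarters ≈ 5.85%.

With a fixed labor force, u_{t+1} = u_t + s·(1−u_t) − f·u_t = u_t·(1−s−f) + s.
Here 1−s−f = 0.650 and s = 0.027.
u_1 = 0.033100 × 0.650 + 0.027 = 0.048515.
u_2 = 0.048515 × 0.650 + 0.027 = 0.058535.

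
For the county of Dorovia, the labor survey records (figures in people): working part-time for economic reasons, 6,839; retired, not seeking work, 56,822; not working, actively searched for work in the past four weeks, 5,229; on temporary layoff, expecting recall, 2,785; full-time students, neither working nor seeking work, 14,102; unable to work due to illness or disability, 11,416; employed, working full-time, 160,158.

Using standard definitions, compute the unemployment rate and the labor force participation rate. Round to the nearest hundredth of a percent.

Unemployment rate ≈ 4.58%; labor force participation rate ≈ 68.00%.

Employed = 6,839 + 160,158 = 166,997 (anyone who worked, including part-time for economic reasons, counts as employed).
Unemployed = 5,229 + 2,785 = 8,014 (jobless and actively searching, or on temporary layoff).
Labor force = 166,997 + 8,014 = 175,011.
Not in labor force = 56,822 + 14,102 + 11,416 = 82,340 (those not working and not actively searching are outside the labor force).
Civilian working-age population = 175,011 + 82,340 = 257,351.
Unemployment rate = 8,014 / 175,011 = 4.58%.
Labor force participation rate = 175,011 / 257,351 = 68.00%.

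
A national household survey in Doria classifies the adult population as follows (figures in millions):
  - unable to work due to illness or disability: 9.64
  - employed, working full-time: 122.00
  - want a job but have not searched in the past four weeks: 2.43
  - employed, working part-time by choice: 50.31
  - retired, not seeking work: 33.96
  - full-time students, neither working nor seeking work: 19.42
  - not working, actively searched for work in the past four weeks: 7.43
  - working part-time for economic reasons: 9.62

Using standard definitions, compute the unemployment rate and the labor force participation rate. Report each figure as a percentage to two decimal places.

Unemployment rate ≈ 3.92%; labor force participation rate ≈ 74.31%.

Employed = 122.00 + 50.31 + 9.62 = 181.93 million (anyone who worked, including part-time for economic reasons, counts as employed).
Unemployed = 7.43 million.
Labor force = 181.93 + 7.43 = 189.36 million.
Not in labor force = 9.64 + 2.43 + 33.96 + 19.42 = 65.45 million (those not working and not actively searching are outside the labor force — including those who want a job but have given up searching).
Civilian working-age population = 189.36 + 65.45 = 254.81 million.
Unemployment rate = 7.43 / 189.36 = 3.92%.
Labor force participation rate = 189.36 / 254.81 = 74.31%.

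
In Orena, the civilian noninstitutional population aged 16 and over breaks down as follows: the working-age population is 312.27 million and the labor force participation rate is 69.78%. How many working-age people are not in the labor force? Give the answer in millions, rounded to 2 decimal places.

About 94.37 million are not in the labor force.

Share not in the labor force = 1 − 0.6978 = 0.3022.
Not in labor force = 0.3022 × 312.27 ≈ 94.37 million.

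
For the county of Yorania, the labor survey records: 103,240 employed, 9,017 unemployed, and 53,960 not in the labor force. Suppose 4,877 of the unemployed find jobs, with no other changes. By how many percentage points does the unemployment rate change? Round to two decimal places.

Initially, labor force = 103,240 + 9,017 = 112,257, so u = 9,017/112,257 = 8.03%.
After the change, unemployed falls and employed rises by 4,877; labor force unchanged → E = 108,117, U = 4,140, labor force = 112,257.
New unemployment rate = 4,140 / 112,257 = 3.69%.
Change = 3.69% − 8.03% = −4.34 percentage points.

The unemployment rate changes by −4.34 percentage points.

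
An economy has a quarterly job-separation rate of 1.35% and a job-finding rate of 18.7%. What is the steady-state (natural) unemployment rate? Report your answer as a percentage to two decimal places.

Steady-state unemployment rate ≈ 6.73%.

At steady state the flows balance: s·E = f·U, so U/(E+U) = s/(s+f).
u* = 1.35 / (1.35 + 18.7) = 1.35 / 20.05 = 6.73%.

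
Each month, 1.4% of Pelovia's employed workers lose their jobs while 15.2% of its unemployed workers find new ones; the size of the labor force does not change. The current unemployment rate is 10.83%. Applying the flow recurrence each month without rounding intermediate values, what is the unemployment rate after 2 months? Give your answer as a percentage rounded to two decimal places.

Unemployment rate after two months ≈ 10.10%.

With a fixed labor force, u_{t+1} = u_t + s·(1−u_t) − f·u_t = u_t·(1−s−f) + s.
Here 1−s−f = 0.834 and s = 0.014.
u_1 = 0.108300 × 0.834 + 0.014 = 0.104322.
u_2 = 0.104322 × 0.834 + 0.014 = 0.101005.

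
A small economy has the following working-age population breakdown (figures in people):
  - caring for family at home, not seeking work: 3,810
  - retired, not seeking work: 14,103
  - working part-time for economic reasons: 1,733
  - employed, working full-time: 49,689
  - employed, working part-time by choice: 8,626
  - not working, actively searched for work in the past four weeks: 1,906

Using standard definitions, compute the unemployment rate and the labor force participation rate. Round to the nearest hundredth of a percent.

Unemployment rate ≈ 3.08%; labor force participation rate ≈ 77.57%.

Employed = 1,733 + 49,689 + 8,626 = 60,048 (anyone who worked, including part-time for economic reasons, counts as employed).
Unemployed = 1,906.
Labor force = 60,048 + 1,906 = 61,954.
Not in labor force = 3,810 + 14,103 = 17,913 (those not working and not actively searching are outside the labor force).
Civilian working-age population = 61,954 + 17,913 = 79,867.
Unemployment rate = 1,906 / 61,954 = 3.08%.
Labor force participation rate = 61,954 / 79,867 = 77.57%.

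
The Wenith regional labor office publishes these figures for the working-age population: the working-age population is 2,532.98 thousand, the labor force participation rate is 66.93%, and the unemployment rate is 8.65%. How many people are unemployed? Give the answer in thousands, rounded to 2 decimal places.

About 146.65 thousand are unemployed.

Labor force = 0.6693 × 2,532.98 = 1,695.32 thousand.
Unemployed = 0.0865 × 1,695.32 ≈ 146.65 thousand.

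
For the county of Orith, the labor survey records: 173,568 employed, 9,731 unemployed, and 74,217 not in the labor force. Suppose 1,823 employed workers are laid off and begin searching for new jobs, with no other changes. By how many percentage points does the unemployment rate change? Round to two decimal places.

The unemployment rate changes by +0.99 percentage points.

Initially, labor force = 173,568 + 9,731 = 183,299, so u = 9,731/183,299 = 5.31%.
After the change, employed falls and unemployed rises by 1,823; labor force unchanged → E = 171,745, U = 11,554, labor force = 183,299.
New unemployment rate = 11,554 / 183,299 = 6.30%.
Change = 6.30% − 5.31% = +0.99 percentage points.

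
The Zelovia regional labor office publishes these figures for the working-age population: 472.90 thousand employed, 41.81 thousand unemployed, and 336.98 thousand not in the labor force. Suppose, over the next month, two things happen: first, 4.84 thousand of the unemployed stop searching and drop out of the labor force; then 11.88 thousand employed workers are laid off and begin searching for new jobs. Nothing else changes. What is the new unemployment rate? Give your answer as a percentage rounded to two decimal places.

Initially, labor force = 472.90 + 41.81 = 514.71 thousand, so u = 41.81/514.71 = 8.12%.
After the first change, unemployed and labor force both fall by 4.84 → E = 472.90, U = 36.97, labor force = 509.87 thousand.
After the second change, employed falls and unemployed rises by 11.88; labor force unchanged → E = 461.02, U = 48.85, labor force = 509.87 thousand.
New unemployment rate = 48.85 / 509.87 = 9.58%.

New unemployment rate ≈ 9.58%.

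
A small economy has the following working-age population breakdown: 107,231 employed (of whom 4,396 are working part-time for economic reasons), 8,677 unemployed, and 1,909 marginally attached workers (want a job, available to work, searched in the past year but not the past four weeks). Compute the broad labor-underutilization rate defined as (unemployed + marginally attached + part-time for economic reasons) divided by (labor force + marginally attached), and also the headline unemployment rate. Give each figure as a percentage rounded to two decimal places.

Labor force = 107,231 + 8,677 = 115,908.
Numerator = 8,677 + 1,909 + 4,396 = 14,982.
Denominator = 115,908 + 1,909 = 117,817.
Broad rate = 14,982 / 117,817 = 12.72%.
Headline unemployment rate = 8,677 / 115,908 = 7.49%.

Broad underutilization rate ≈ 12.72%; headline unemployment rate ≈ 7.49%.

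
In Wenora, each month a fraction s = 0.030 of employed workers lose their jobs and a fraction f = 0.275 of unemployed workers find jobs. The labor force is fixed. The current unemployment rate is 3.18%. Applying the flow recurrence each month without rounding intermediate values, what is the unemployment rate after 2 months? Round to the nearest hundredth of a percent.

Unemployment rate after two months ≈ 6.62%.

With a fixed labor force, u_{t+1} = u_t + s·(1−u_t) − f·u_t = u_t·(1−s−f) + s.
Here 1−s−f = 0.695 and s = 0.030.
u_1 = 0.031800 × 0.695 + 0.030 = 0.052101.
u_2 = 0.052101 × 0.695 + 0.030 = 0.066210.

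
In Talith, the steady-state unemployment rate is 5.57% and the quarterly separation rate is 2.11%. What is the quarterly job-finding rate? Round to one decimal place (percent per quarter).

From u* = s/(s+f): f = s·(1−u)/u.
f = 2.11 × (1 − 0.0557) / 0.0557 = 1.9925 / 0.0557 ≈ 35.8% per quarter.

Job-finding rate ≈ 35.8% per quarter.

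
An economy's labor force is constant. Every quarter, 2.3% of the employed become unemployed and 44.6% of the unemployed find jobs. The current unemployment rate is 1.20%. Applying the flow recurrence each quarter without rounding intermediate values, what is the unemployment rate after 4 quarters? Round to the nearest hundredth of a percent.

With a fixed labor force, u_{t+1} = u_t + s·(1−u_t) − f·u_t = u_t·(1−s−f) + s.
Here 1−s−f = 0.531 and s = 0.023.
u_1 = 0.012000 × 0.531 + 0.023 = 0.029372.
u_2 = 0.029372 × 0.531 + 0.023 = 0.038597.
u_3 = 0.038597 × 0.531 + 0.023 = 0.043495.
u_4 = 0.043495 × 0.531 + 0.023 = 0.046096.

Unemployment rate after four quarters ≈ 4.61%.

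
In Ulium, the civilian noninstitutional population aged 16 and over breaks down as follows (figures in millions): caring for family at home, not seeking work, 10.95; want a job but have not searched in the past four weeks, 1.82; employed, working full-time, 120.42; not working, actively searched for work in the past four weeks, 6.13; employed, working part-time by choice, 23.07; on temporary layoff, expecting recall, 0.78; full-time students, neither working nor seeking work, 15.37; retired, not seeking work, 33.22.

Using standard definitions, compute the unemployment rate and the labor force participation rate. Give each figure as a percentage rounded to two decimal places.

Employed = 120.42 + 23.07 = 143.49 million.
Unemployed = 6.13 + 0.78 = 6.91 million (jobless and actively searching, or on temporary layoff).
Labor force = 143.49 + 6.91 = 150.40 million.
Not in labor force = 10.95 + 1.82 + 15.37 + 33.22 = 61.36 million (those not working and not actively searching are outside the labor force — including those who want a job but have given up searching).
Civilian working-age population = 150.40 + 61.36 = 211.76 million.
Unemployment rate = 6.91 / 150.40 = 4.59%.
Labor force participation rate = 150.40 / 211.76 = 71.02%.

Unemployment rate ≈ 4.59%; labor force participation rate ≈ 71.02%.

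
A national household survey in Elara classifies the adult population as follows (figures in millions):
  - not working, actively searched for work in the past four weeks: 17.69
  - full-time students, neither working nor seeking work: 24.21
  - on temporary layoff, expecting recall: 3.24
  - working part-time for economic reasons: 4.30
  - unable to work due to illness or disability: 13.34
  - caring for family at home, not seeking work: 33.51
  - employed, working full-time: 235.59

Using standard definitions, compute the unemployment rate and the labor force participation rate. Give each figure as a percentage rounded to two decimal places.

Unemployment rate ≈ 8.02%; labor force participation rate ≈ 78.59%.

Employed = 4.30 + 235.59 = 239.89 million (anyone who worked, including part-time for economic reasons, counts as employed).
Unemployed = 17.69 + 3.24 = 20.93 million (jobless and actively searching, or on temporary layoff).
Labor force = 239.89 + 20.93 = 260.82 million.
Not in labor force = 24.21 + 13.34 + 33.51 = 71.06 million (those not working and not actively searching are outside the labor force).
Civilian working-age population = 260.82 + 71.06 = 331.88 million.
Unemployment rate = 20.93 / 260.82 = 8.02%.
Labor force participation rate = 260.82 / 331.88 = 78.59%.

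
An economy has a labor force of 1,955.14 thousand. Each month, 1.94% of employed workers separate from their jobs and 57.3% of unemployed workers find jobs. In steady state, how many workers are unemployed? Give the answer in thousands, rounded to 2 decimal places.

About 64.03 thousand are unemployed in steady state.

Steady-state unemployment rate u* = s/(s+f) = 1.94/(1.94+57.3) = 0.032748.
Unemployed = u* × labor force = 0.032748 × 1,955.14 ≈ 64.03 thousand.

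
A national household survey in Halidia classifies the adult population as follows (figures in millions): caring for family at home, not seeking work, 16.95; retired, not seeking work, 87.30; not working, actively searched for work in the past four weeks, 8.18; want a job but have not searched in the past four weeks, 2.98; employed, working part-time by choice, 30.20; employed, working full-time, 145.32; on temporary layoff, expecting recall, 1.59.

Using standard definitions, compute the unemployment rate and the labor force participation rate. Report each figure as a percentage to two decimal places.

Unemployment rate ≈ 5.27%; labor force participation rate ≈ 63.34%.

Employed = 30.20 + 145.32 = 175.52 million.
Unemployed = 8.18 + 1.59 = 9.77 million (jobless and actively searching, or on temporary layoff).
Labor force = 175.52 + 9.77 = 185.29 million.
Not in labor force = 16.95 + 87.30 + 2.98 = 107.23 million (those not working and not actively searching are outside the labor force — including those who want a job but have given up searching).
Civilian working-age population = 185.29 + 107.23 = 292.52 million.
Unemployment rate = 9.77 / 185.29 = 5.27%.
Labor force participation rate = 185.29 / 292.52 = 63.34%.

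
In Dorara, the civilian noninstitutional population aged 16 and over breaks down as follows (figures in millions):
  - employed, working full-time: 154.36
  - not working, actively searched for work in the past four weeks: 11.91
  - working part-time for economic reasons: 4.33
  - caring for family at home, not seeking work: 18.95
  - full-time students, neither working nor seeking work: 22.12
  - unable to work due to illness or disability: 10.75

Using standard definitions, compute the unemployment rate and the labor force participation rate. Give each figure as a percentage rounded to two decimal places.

Unemployment rate ≈ 6.98%; labor force participation rate ≈ 76.70%.

Employed = 154.36 + 4.33 = 158.69 million (anyone who worked, including part-time for economic reasons, counts as employed).
Unemployed = 11.91 million.
Labor force = 158.69 + 11.91 = 170.60 million.
Not in labor force = 18.95 + 22.12 + 10.75 = 51.82 million (those not working and not actively searching are outside the labor force).
Civilian working-age population = 170.60 + 51.82 = 222.42 million.
Unemployment rate = 11.91 / 170.60 = 6.98%.
Labor force participation rate = 170.60 / 222.42 = 76.70%.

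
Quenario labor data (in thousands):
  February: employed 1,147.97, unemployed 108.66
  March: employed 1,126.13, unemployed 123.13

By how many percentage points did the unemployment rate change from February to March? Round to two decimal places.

The unemployment rate changed by +1.21 percentage points.

February: labor force = 1,147.97 + 108.66 = 1,256.63; u = 108.66/1,256.63 = 8.65%.
March: labor force = 1,126.13 + 123.13 = 1,249.26; u = 123.13/1,249.26 = 9.86%.
Change = 9.86% − 8.65% = +1.21 pp.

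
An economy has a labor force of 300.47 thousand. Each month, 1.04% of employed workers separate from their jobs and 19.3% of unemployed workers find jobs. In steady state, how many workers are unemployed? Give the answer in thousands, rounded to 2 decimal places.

About 15.36 thousand are unemployed in steady state.

Steady-state unemployment rate u* = s/(s+f) = 1.04/(1.04+19.3) = 0.051131.
Unemployed = u* × labor force = 0.051131 × 300.47 ≈ 15.36 thousand.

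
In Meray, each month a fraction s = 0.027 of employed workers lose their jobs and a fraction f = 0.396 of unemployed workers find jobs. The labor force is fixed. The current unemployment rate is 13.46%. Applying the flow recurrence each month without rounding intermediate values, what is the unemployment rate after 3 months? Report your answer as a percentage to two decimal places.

With a fixed labor force, u_{t+1} = u_t + s·(1−u_t) − f·u_t = u_t·(1−s−f) + s.
Here 1−s−f = 0.577 and s = 0.027.
u_1 = 0.134600 × 0.577 + 0.027 = 0.104664.
u_2 = 0.104664 × 0.577 + 0.027 = 0.087391.
u_3 = 0.087391 × 0.577 + 0.027 = 0.077425.

Unemployment rate after three months ≈ 7.74%.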